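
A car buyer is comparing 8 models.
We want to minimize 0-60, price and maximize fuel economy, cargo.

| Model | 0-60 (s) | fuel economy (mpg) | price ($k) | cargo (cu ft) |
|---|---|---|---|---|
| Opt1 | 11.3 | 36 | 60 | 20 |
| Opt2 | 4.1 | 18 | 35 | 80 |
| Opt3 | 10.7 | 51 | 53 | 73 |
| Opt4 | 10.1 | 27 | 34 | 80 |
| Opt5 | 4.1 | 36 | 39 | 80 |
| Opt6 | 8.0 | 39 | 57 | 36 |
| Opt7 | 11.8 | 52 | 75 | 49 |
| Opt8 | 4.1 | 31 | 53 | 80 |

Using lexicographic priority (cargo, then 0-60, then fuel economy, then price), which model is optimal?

Opt5

First maximize cargo: best is 80, kept {Opt2, Opt4, Opt5, Opt8}.
Then minimize 0-60: best is 4.1, kept {Opt2, Opt5, Opt8}.
Then maximize fuel economy: best is 36, kept {Opt5}.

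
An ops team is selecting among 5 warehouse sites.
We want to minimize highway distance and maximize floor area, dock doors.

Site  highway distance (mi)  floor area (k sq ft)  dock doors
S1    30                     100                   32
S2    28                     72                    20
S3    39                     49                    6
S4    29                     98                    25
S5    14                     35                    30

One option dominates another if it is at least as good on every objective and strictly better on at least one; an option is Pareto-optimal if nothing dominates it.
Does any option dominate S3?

Yes

S1 vs S3: highway distance 30≤39, floor area 100≥49, dock doors 32≥6 — S1 is at least as good on every objective and strictly better on at least one, so S1 dominates S3.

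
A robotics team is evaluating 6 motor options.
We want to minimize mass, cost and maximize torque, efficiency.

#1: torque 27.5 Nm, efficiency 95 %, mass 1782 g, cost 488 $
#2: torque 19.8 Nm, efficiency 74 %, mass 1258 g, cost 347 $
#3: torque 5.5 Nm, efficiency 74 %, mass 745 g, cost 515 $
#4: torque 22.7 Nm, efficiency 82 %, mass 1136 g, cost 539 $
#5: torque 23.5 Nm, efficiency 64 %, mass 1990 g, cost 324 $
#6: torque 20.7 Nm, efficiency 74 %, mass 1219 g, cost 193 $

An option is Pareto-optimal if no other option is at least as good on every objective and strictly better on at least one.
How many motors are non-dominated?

5

#1: not dominated (best torque).
#2: dominated by #6 (torque 20.7≥19.8, efficiency 74≥74, mass 1219≤1258, cost 193≤347).
#3: not dominated (best mass).
#4: not dominated.
#5: not dominated.
#6: not dominated (best cost).
Pareto-optimal: #1, #3, #4, #5, #6 → 5.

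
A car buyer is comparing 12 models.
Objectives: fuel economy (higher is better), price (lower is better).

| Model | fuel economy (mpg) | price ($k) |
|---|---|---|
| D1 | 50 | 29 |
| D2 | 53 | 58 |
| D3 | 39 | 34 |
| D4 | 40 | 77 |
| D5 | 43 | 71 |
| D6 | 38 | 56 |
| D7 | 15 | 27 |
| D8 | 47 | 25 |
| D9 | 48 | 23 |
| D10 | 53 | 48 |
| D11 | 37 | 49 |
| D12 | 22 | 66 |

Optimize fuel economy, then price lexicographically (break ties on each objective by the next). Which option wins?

First maximize fuel economy: best is 53, kept {D2, D10}.
Then minimize price: best is 48, kept {D10}.

D10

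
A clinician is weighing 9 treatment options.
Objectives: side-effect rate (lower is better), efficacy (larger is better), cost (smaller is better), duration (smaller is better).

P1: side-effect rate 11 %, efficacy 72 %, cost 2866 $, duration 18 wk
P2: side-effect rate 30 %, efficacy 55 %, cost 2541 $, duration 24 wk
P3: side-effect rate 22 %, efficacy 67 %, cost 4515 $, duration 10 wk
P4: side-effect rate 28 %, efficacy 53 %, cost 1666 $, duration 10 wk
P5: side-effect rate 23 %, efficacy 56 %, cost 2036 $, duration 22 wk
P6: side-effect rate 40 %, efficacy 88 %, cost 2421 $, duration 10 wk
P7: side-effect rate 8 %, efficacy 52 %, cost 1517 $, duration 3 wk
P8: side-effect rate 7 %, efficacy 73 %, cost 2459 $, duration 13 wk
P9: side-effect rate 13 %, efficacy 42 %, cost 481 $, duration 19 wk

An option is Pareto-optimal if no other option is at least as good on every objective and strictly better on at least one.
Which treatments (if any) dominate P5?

none

P1: worse on cost (2866 vs 2036).
P2: worse on side-effect rate (30 vs 23).
P3: worse on cost (4515 vs 2036).
P4: worse on side-effect rate (28 vs 23).
P6: worse on side-effect rate (40 vs 23).
P7: worse on efficacy (52 vs 56).
P8: worse on cost (2459 vs 2036).
P9: worse on efficacy (42 vs 56).
No option dominates P5.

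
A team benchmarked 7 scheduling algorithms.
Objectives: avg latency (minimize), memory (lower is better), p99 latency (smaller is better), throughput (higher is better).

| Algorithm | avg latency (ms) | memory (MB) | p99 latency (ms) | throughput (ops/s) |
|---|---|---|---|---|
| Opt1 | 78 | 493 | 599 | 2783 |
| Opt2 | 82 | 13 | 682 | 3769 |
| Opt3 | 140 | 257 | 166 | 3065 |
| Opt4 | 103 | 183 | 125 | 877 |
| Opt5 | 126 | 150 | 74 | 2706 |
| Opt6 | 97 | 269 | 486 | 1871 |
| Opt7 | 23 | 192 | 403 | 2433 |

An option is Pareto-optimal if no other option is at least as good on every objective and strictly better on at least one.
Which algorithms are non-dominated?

Opt1, Opt2, Opt3, Opt4, Opt5, Opt7

Opt1: not dominated.
Opt2: not dominated (best memory).
Opt3: not dominated.
Opt4: not dominated.
Opt5: not dominated (best p99 latency).
Opt6: dominated by Opt7 (avg latency 23≤97, memory 192≤269, p99 latency 403≤486, throughput 2433≥1871).
Opt7: not dominated (best avg latency).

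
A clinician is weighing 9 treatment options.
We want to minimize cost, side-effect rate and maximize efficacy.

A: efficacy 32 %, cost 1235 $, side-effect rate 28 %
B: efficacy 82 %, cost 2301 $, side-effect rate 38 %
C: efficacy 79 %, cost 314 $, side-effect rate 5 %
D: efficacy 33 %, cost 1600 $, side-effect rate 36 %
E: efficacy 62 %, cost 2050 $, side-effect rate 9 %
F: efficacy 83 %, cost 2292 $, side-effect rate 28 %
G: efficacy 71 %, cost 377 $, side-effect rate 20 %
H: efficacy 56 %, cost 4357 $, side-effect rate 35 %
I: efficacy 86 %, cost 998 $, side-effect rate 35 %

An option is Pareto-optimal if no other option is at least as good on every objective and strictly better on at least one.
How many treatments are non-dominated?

3

A: dominated by C (efficacy 79≥32, cost 314≤1235, side-effect rate 5≤28).
B: dominated by F (efficacy 83≥82, cost 2292≤2301, side-effect rate 28≤38).
C: not dominated (best cost).
D: dominated by C (efficacy 79≥33, cost 314≤1600, side-effect rate 5≤36).
E: dominated by C (efficacy 79≥62, cost 314≤2050, side-effect rate 5≤9).
F: not dominated.
G: dominated by C (efficacy 79≥71, cost 314≤377, side-effect rate 5≤20).
H: dominated by C (efficacy 79≥56, cost 314≤4357, side-effect rate 5≤35).
I: not dominated (best efficacy).
Pareto-optimal: C, F, I → 3.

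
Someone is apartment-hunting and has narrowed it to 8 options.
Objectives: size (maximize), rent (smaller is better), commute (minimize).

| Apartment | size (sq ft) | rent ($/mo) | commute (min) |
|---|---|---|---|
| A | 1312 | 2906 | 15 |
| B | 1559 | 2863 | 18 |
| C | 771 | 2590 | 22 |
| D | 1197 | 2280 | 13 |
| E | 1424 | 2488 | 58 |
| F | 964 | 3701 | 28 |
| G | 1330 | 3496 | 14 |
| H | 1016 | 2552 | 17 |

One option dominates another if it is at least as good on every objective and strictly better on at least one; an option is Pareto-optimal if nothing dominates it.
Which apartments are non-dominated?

A, B, D, E, G

A: not dominated.
B: not dominated (best size).
C: dominated by D (size 1197≥771, rent 2280≤2590, commute 13≤22).
D: not dominated (best rent).
E: not dominated.
F: dominated by A (size 1312≥964, rent 2906≤3701, commute 15≤28).
G: not dominated.
H: dominated by D (size 1197≥1016, rent 2280≤2552, commute 13≤17).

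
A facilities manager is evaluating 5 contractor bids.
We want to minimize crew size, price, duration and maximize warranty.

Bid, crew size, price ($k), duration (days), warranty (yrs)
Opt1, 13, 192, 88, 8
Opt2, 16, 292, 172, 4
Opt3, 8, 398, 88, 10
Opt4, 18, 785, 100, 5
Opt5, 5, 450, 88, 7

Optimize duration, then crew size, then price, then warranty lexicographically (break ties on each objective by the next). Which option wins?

First minimize duration: best is 88, kept {Opt1, Opt3, Opt5}.
Then minimize crew size: best is 5, kept {Opt5}.

Opt5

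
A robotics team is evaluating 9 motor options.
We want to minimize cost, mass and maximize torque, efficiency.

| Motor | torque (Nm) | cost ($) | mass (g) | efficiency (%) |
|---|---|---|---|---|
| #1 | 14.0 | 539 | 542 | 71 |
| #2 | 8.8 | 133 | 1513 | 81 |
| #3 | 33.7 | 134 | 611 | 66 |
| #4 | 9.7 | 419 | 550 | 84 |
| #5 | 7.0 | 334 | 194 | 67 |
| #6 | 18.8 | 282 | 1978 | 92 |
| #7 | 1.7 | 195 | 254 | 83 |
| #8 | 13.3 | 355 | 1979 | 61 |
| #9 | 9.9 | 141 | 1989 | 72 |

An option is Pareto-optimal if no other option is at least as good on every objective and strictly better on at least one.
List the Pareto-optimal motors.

#1, #2, #3, #4, #5, #6, #7, #9

#1: not dominated.
#2: not dominated (best cost).
#3: not dominated (best torque).
#4: not dominated.
#5: not dominated (best mass).
#6: not dominated (best efficiency).
#7: not dominated.
#8: dominated by #3 (torque 33.7≥13.3, cost 134≤355, mass 611≤1979, efficiency 66≥61).
#9: not dominated.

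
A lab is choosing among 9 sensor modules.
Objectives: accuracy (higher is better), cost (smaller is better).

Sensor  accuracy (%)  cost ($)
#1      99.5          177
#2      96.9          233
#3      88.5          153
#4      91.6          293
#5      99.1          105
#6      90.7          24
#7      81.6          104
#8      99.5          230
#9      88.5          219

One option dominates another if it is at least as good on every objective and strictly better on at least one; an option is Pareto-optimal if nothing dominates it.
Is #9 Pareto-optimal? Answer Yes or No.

No

#1 vs #9: accuracy 99.5≥88.5, cost 177≤219 — #1 is at least as good on every objective and strictly better on at least one, so #1 dominates #9.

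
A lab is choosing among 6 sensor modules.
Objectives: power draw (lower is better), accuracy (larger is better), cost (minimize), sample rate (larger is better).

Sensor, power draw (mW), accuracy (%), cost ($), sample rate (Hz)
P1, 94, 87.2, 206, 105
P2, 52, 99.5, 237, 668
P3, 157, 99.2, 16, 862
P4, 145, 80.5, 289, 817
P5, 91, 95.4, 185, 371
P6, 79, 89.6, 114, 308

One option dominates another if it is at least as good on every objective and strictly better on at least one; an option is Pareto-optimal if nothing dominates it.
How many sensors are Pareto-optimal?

P1: dominated by P5 (power draw 91≤94, accuracy 95.4≥87.2, cost 185≤206, sample rate 371≥105).
P2: not dominated (best power draw).
P3: not dominated (best cost).
P4: not dominated.
P5: not dominated.
P6: not dominated.
Pareto-optimal: P2, P3, P4, P5, P6 → 5.

5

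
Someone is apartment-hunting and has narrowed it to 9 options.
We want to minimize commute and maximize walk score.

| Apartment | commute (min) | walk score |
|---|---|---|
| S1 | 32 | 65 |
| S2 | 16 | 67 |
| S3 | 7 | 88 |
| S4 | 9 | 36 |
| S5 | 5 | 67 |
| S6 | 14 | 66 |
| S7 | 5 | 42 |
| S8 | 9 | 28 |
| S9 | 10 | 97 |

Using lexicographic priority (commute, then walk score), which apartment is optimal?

S5

First minimize commute: best is 5, kept {S5, S7}.
Then maximize walk score: best is 67, kept {S5}.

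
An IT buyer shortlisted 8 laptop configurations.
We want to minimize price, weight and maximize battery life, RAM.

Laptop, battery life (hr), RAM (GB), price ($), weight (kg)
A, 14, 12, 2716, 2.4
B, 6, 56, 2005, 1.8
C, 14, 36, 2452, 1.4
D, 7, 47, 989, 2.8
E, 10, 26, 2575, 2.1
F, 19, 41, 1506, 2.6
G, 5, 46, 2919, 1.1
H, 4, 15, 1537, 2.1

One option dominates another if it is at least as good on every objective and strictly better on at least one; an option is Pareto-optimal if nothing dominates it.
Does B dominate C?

B vs C: B is worse on battery life (6 vs 14), so it does not dominate C.

No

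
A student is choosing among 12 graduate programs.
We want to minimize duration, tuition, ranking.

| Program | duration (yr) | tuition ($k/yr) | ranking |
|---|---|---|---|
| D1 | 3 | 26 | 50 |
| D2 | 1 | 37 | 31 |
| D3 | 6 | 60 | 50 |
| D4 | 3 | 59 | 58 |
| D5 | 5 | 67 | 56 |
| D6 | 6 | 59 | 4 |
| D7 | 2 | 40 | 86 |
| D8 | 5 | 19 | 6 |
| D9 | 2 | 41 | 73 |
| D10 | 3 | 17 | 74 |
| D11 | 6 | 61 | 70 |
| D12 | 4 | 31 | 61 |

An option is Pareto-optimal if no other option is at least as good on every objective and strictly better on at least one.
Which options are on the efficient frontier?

D1: not dominated.
D2: not dominated (best duration).
D3: dominated by D1 (duration 3≤6, tuition 26≤60, ranking 50≤50).
D4: dominated by D1 (duration 3≤3, tuition 26≤59, ranking 50≤58).
D5: dominated by D1 (duration 3≤5, tuition 26≤67, ranking 50≤56).
D6: not dominated (best ranking).
D7: dominated by D2 (duration 1≤2, tuition 37≤40, ranking 31≤86).
D8: not dominated.
D9: dominated by D2 (duration 1≤2, tuition 37≤41, ranking 31≤73).
D10: not dominated (best tuition).
D11: dominated by D1 (duration 3≤6, tuition 26≤61, ranking 50≤70).
D12: dominated by D1 (duration 3≤4, tuition 26≤31, ranking 50≤61).

D1, D2, D6, D8, D10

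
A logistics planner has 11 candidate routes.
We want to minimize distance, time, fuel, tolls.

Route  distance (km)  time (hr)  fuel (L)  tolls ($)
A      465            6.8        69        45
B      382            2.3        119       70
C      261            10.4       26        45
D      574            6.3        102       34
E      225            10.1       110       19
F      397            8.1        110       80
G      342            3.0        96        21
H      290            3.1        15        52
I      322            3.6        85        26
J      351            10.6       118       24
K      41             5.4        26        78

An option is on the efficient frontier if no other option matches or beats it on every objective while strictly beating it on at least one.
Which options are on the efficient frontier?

A, B, C, E, G, H, I, K

A: not dominated.
B: not dominated (best time).
C: not dominated.
D: dominated by G (distance 342≤574, time 3.0≤6.3, fuel 96≤102, tolls 21≤34).
E: not dominated (best tolls).
F: dominated by G (distance 342≤397, time 3.0≤8.1, fuel 96≤110, tolls 21≤80).
G: not dominated.
H: not dominated (best fuel).
I: not dominated.
J: dominated by E (distance 225≤351, time 10.1≤10.6, fuel 110≤118, tolls 19≤24).
K: not dominated (best distance).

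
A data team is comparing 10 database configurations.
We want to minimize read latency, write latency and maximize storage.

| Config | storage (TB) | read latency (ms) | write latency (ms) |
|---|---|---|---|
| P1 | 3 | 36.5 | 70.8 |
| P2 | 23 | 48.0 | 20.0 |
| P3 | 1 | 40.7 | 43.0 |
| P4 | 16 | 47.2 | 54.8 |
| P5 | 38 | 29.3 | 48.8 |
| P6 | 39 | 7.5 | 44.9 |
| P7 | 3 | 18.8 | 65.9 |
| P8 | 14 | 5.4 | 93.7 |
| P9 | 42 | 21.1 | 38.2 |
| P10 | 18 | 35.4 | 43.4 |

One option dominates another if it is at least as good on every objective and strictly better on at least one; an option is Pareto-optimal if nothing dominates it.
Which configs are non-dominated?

P2, P6, P8, P9

P1: dominated by P5 (storage 38≥3, read latency 29.3≤36.5, write latency 48.8≤70.8).
P2: not dominated (best write latency).
P3: dominated by P9 (storage 42≥1, read latency 21.1≤40.7, write latency 38.2≤43.0).
P4: dominated by P5 (storage 38≥16, read latency 29.3≤47.2, write latency 48.8≤54.8).
P5: dominated by P6 (storage 39≥38, read latency 7.5≤29.3, write latency 44.9≤48.8).
P6: not dominated.
P7: dominated by P6 (storage 39≥3, read latency 7.5≤18.8, write latency 44.9≤65.9).
P8: not dominated (best read latency).
P9: not dominated (best storage).
P10: dominated by P9 (storage 42≥18, read latency 21.1≤35.4, write latency 38.2≤43.4).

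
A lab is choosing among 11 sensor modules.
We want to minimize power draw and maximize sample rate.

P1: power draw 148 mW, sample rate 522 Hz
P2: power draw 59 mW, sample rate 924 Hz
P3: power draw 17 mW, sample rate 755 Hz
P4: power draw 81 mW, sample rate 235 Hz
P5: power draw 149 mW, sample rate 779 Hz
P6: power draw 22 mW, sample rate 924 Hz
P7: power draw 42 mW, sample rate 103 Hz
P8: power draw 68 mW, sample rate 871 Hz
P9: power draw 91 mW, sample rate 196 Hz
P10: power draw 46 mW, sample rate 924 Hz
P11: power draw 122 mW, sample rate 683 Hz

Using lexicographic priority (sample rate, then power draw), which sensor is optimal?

P6

First maximize sample rate: best is 924, kept {P2, P6, P10}.
Then minimize power draw: best is 22, kept {P6}.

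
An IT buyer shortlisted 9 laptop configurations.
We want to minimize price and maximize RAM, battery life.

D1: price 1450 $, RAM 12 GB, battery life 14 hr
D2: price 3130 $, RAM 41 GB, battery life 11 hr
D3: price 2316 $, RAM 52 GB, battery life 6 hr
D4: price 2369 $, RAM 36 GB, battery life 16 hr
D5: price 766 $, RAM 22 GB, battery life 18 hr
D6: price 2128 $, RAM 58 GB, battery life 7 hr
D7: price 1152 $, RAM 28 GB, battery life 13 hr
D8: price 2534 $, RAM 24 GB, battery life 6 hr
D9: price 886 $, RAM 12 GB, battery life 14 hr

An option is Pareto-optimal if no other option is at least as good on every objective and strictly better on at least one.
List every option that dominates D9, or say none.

D5

D5: price 766≤886, RAM 22≥12, battery life 18≥14 — dominates D9.
Others (D1, D2, D3, D4, D6, D7, D8) are each worse than D9 on at least one objective.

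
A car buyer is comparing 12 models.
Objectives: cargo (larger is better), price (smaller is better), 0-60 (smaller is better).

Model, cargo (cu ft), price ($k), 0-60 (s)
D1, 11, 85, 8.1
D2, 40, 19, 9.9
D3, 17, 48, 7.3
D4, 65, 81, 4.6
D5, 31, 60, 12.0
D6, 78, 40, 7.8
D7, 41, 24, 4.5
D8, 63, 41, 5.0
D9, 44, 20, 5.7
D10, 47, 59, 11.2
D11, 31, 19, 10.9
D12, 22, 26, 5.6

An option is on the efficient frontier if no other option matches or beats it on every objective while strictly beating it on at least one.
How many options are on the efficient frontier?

6

D1: dominated by D3 (cargo 17≥11, price 48≤85, 0-60 7.3≤8.1).
D2: not dominated.
D3: dominated by D7 (cargo 41≥17, price 24≤48, 0-60 4.5≤7.3).
D4: not dominated.
D5: dominated by D2 (cargo 40≥31, price 19≤60, 0-60 9.9≤12.0).
D6: not dominated (best cargo).
D7: not dominated (best 0-60).
D8: not dominated.
D9: not dominated.
D10: dominated by D6 (cargo 78≥47, price 40≤59, 0-60 7.8≤11.2).
D11: dominated by D2 (cargo 40≥31, price 19≤19, 0-60 9.9≤10.9).
D12: dominated by D7 (cargo 41≥22, price 24≤26, 0-60 4.5≤5.6).
Pareto-optimal: D2, D4, D6, D7, D8, D9 → 6.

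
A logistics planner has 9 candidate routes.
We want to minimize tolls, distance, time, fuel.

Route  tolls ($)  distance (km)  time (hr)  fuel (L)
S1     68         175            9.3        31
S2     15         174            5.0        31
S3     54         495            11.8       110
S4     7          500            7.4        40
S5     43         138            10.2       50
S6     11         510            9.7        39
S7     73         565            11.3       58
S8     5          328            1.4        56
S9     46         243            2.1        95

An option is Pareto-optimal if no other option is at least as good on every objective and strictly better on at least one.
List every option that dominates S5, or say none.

none

S1: worse on tolls (68 vs 43).
S2: worse on distance (174 vs 138).
S3: worse on tolls (54 vs 43).
S4: worse on distance (500 vs 138).
S6: worse on distance (510 vs 138).
S7: worse on tolls (73 vs 43).
S8: worse on distance (328 vs 138).
S9: worse on tolls (46 vs 43).
No option dominates S5.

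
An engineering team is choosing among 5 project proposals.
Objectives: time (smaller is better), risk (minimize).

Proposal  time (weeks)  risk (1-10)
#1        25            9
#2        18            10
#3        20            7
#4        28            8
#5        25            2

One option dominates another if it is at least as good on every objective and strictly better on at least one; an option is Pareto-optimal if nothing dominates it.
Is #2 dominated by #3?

#3 vs #2: #3 is worse on time (20 vs 18), so it does not dominate #2.

No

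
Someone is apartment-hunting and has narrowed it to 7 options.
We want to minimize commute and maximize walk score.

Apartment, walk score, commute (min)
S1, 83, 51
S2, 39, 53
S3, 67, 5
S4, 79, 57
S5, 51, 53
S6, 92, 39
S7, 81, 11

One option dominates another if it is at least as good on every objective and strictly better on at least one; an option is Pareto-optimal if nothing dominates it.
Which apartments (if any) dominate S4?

S1, S6, S7

S1: walk score 83≥79, commute 51≤57 — dominates S4.
S6: walk score 92≥79, commute 39≤57 — dominates S4.
S7: walk score 81≥79, commute 11≤57 — dominates S4.
Others (S2, S3, S5) are each worse than S4 on at least one objective.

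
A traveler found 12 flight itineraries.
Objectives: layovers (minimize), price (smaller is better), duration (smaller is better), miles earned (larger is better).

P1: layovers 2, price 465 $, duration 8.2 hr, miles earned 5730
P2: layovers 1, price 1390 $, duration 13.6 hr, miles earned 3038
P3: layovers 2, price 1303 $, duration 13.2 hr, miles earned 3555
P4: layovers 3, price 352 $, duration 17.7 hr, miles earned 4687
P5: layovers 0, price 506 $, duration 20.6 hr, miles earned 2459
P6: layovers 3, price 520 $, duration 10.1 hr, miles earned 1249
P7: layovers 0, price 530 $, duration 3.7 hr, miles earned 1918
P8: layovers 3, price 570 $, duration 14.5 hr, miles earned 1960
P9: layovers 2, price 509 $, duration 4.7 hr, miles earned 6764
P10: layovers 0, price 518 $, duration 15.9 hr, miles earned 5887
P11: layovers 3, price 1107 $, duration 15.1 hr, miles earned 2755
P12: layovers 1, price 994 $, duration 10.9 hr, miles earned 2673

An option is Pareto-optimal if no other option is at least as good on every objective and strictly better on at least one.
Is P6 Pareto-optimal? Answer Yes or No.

No

P1 vs P6: layovers 2≤3, price 465≤520, duration 8.2≤10.1, miles earned 5730≥1249 — P1 is at least as good on every objective and strictly better on at least one, so P1 dominates P6.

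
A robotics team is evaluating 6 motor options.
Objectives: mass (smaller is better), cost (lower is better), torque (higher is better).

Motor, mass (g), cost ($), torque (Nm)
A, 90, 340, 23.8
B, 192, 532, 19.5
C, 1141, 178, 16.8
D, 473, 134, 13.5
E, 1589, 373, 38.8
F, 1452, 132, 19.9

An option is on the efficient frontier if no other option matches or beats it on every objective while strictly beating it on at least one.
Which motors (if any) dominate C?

A: worse on cost (340 vs 178).
B: worse on cost (532 vs 178).
D: worse on torque (13.5 vs 16.8).
E: worse on mass (1589 vs 1141).
F: worse on mass (1452 vs 1141).
No option dominates C.

none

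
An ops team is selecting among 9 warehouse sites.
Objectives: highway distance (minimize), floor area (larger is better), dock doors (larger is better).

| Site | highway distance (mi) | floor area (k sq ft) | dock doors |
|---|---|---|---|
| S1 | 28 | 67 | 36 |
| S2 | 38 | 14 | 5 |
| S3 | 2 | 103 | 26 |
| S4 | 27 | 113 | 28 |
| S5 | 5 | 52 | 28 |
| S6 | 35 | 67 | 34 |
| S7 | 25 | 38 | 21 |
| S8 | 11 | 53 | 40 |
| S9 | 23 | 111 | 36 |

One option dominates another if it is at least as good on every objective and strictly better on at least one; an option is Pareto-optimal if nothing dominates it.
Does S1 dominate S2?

S1 vs S2: highway distance 28≤38, floor area 67≥14, dock doors 36≥5 — S1 is at least as good on every objective with at least one strict improvement.

Yes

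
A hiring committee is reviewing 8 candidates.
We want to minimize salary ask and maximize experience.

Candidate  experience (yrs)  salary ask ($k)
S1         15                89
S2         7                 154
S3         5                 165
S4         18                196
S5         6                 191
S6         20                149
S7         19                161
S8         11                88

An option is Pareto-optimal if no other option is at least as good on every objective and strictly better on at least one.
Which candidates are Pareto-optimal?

S1, S6, S8

S1: not dominated.
S2: dominated by S1 (experience 15≥7, salary ask 89≤154).
S3: dominated by S1 (experience 15≥5, salary ask 89≤165).
S4: dominated by S6 (experience 20≥18, salary ask 149≤196).
S5: dominated by S1 (experience 15≥6, salary ask 89≤191).
S6: not dominated (best experience).
S7: dominated by S6 (experience 20≥19, salary ask 149≤161).
S8: not dominated (best salary ask).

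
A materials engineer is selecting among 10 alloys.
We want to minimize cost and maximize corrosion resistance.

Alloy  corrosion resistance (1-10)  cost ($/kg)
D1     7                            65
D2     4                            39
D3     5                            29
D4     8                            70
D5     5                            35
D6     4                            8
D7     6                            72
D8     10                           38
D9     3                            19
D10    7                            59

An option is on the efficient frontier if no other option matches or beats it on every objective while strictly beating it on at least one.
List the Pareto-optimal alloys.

D3, D6, D8

D1: dominated by D8 (corrosion resistance 10≥7, cost 38≤65).
D2: dominated by D3 (corrosion resistance 5≥4, cost 29≤39).
D3: not dominated.
D4: dominated by D8 (corrosion resistance 10≥8, cost 38≤70).
D5: dominated by D3 (corrosion resistance 5≥5, cost 29≤35).
D6: not dominated (best cost).
D7: dominated by D1 (corrosion resistance 7≥6, cost 65≤72).
D8: not dominated (best corrosion resistance).
D9: dominated by D6 (corrosion resistance 4≥3, cost 8≤19).
D10: dominated by D8 (corrosion resistance 10≥7, cost 38≤59).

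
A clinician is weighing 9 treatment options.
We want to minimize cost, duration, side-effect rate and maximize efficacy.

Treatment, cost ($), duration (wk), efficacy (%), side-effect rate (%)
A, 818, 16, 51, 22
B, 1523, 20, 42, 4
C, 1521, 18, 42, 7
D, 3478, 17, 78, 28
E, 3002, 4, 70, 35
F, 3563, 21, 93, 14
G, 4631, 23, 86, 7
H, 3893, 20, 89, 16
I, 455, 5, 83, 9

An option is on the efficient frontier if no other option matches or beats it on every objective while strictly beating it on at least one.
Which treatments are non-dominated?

B, C, E, F, G, H, I

A: dominated by I (cost 455≤818, duration 5≤16, efficacy 83≥51, side-effect rate 9≤22).
B: not dominated (best side-effect rate).
C: not dominated.
D: dominated by I (cost 455≤3478, duration 5≤17, efficacy 83≥78, side-effect rate 9≤28).
E: not dominated (best duration).
F: not dominated (best efficacy).
G: not dominated.
H: not dominated.
I: not dominated (best cost).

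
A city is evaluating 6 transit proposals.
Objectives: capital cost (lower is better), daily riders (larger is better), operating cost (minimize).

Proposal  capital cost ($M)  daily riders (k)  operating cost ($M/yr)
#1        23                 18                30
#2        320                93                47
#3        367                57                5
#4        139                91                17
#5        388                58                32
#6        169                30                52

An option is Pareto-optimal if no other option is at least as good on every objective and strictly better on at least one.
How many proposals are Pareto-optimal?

4

#1: not dominated (best capital cost).
#2: not dominated (best daily riders).
#3: not dominated (best operating cost).
#4: not dominated.
#5: dominated by #4 (capital cost 139≤388, daily riders 91≥58, operating cost 17≤32).
#6: dominated by #4 (capital cost 139≤169, daily riders 91≥30, operating cost 17≤52).
Pareto-optimal: #1, #2, #3, #4 → 4.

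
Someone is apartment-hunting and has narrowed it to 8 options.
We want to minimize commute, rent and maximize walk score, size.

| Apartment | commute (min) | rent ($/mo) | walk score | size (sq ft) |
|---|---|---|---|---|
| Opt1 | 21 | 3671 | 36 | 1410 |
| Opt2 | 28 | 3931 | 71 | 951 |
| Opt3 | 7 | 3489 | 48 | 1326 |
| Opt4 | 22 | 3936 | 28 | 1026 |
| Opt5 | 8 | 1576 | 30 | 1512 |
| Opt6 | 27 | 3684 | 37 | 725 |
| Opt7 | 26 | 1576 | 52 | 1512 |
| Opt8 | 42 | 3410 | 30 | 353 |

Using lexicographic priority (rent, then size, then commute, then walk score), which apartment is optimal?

Opt5

First minimize rent: best is 1576, kept {Opt5, Opt7}.
Then maximize size: best is 1512, kept {Opt5, Opt7}.
Then minimize commute: best is 8, kept {Opt5}.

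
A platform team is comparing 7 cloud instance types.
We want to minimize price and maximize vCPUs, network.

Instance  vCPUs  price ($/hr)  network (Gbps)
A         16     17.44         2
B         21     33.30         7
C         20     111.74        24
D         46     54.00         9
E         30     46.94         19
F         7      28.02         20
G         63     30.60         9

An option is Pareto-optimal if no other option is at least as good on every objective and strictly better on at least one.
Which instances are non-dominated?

A, C, E, F, G

A: not dominated (best price).
B: dominated by G (vCPUs 63≥21, price 30.60≤33.30, network 9≥7).
C: not dominated (best network).
D: dominated by G (vCPUs 63≥46, price 30.60≤54.00, network 9≥9).
E: not dominated.
F: not dominated.
G: not dominated (best vCPUs).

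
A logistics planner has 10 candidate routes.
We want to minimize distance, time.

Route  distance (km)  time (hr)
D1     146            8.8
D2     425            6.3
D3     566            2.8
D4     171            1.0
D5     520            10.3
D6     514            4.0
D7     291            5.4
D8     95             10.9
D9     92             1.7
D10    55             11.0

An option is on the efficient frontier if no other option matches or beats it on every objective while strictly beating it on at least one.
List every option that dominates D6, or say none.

D4: distance 171≤514, time 1.0≤4.0 — dominates D6.
D9: distance 92≤514, time 1.7≤4.0 — dominates D6.
Others (D1, D2, D3, D5, D7, D8, D10) are each worse than D6 on at least one objective.

D4, D9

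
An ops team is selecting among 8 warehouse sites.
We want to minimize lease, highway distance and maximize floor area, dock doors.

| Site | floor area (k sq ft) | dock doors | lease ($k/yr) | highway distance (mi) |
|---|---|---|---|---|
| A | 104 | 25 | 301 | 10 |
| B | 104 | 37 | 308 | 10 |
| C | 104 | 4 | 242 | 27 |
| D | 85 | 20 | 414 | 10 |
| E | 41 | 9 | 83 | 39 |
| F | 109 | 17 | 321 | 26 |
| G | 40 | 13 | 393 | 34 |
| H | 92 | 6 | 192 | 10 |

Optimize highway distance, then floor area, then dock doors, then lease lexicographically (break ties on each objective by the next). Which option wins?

B

First minimize highway distance: best is 10, kept {A, B, D, H}.
Then maximize floor area: best is 104, kept {A, B}.
Then maximize dock doors: best is 37, kept {B}.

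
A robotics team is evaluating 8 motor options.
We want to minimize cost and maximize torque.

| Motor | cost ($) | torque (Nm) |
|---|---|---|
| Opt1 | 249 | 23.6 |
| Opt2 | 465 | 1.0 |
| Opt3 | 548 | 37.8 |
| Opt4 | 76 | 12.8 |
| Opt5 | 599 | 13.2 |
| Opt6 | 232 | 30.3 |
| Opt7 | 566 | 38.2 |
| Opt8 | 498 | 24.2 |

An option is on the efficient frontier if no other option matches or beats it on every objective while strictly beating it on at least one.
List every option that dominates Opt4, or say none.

none

Opt1: worse on cost (249 vs 76).
Opt2: worse on cost (465 vs 76).
Opt3: worse on cost (548 vs 76).
Opt5: worse on cost (599 vs 76).
Opt6: worse on cost (232 vs 76).
Opt7: worse on cost (566 vs 76).
Opt8: worse on cost (498 vs 76).
No option dominates Opt4.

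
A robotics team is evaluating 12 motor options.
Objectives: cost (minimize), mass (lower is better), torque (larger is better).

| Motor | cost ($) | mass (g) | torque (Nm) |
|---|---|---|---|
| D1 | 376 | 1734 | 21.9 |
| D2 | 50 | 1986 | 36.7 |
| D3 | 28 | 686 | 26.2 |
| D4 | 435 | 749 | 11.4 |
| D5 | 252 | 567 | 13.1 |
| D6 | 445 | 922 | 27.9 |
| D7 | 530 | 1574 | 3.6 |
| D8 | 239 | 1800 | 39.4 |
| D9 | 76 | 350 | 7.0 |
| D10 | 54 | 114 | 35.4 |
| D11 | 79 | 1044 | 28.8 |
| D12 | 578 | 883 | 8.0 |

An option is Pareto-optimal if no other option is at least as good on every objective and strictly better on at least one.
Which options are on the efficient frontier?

D1: dominated by D3 (cost 28≤376, mass 686≤1734, torque 26.2≥21.9).
D2: not dominated.
D3: not dominated (best cost).
D4: dominated by D3 (cost 28≤435, mass 686≤749, torque 26.2≥11.4).
D5: dominated by D10 (cost 54≤252, mass 114≤567, torque 35.4≥13.1).
D6: dominated by D10 (cost 54≤445, mass 114≤922, torque 35.4≥27.9).
D7: dominated by D3 (cost 28≤530, mass 686≤1574, torque 26.2≥3.6).
D8: not dominated (best torque).
D9: dominated by D10 (cost 54≤76, mass 114≤350, torque 35.4≥7.0).
D10: not dominated (best mass).
D11: dominated by D10 (cost 54≤79, mass 114≤1044, torque 35.4≥28.8).
D12: dominated by D3 (cost 28≤578, mass 686≤883, torque 26.2≥8.0).

D2, D3, D8, D10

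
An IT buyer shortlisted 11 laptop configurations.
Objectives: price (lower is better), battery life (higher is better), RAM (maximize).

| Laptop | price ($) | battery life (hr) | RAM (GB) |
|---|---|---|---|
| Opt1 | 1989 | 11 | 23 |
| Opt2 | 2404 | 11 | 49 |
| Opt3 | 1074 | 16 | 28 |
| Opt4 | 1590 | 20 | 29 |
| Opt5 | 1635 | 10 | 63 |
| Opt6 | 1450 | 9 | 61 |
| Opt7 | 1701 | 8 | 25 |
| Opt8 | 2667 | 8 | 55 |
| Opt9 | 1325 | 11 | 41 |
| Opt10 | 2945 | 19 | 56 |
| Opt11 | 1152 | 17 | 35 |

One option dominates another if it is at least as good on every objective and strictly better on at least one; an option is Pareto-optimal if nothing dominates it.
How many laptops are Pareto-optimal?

8

Opt1: dominated by Opt3 (price 1074≤1989, battery life 16≥11, RAM 28≥23).
Opt2: not dominated.
Opt3: not dominated (best price).
Opt4: not dominated (best battery life).
Opt5: not dominated (best RAM).
Opt6: not dominated.
Opt7: dominated by Opt3 (price 1074≤1701, battery life 16≥8, RAM 28≥25).
Opt8: dominated by Opt5 (price 1635≤2667, battery life 10≥8, RAM 63≥55).
Opt9: not dominated.
Opt10: not dominated.
Opt11: not dominated.
Pareto-optimal: Opt2, Opt3, Opt4, Opt5, Opt6, Opt9, Opt10, Opt11 → 8.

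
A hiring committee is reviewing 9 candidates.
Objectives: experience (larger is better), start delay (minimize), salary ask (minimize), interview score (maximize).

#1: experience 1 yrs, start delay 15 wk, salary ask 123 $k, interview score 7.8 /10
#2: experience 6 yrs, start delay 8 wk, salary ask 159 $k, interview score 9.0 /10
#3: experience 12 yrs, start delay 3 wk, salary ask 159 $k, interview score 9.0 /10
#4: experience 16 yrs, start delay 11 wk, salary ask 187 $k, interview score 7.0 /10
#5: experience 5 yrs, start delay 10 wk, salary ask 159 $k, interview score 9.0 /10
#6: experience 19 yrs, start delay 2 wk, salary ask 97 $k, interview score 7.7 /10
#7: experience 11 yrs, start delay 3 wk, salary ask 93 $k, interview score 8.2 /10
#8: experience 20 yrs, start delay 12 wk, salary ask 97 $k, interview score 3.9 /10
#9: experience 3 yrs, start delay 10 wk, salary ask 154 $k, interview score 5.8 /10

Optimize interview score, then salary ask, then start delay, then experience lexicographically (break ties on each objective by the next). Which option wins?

#3

First maximize interview score: best is 9.0, kept {#2, #3, #5}.
Then minimize salary ask: best is 159, kept {#2, #3, #5}.
Then minimize start delay: best is 3, kept {#3}.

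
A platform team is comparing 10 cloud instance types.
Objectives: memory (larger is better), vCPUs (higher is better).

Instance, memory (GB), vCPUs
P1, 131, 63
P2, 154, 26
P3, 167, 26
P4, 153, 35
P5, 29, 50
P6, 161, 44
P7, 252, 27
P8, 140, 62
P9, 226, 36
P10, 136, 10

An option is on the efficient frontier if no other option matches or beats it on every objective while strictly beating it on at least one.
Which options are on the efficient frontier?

P1, P6, P7, P8, P9

P1: not dominated (best vCPUs).
P2: dominated by P3 (memory 167≥154, vCPUs 26≥26).
P3: dominated by P7 (memory 252≥167, vCPUs 27≥26).
P4: dominated by P6 (memory 161≥153, vCPUs 44≥35).
P5: dominated by P1 (memory 131≥29, vCPUs 63≥50).
P6: not dominated.
P7: not dominated (best memory).
P8: not dominated.
P9: not dominated.
P10: dominated by P2 (memory 154≥136, vCPUs 26≥10).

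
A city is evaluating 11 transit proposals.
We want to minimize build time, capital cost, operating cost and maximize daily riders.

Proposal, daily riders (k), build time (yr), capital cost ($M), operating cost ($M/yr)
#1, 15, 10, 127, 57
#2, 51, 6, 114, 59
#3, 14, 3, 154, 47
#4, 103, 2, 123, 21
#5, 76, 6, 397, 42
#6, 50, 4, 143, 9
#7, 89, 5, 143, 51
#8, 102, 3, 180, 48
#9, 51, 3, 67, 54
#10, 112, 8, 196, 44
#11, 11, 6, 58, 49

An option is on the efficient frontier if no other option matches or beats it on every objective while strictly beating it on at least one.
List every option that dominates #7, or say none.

#4

#4: daily riders 103≥89, build time 2≤5, capital cost 123≤143, operating cost 21≤51 — dominates #7.
Others (#1, #2, #3, #5, #6, #8, #9, #10, #11) are each worse than #7 on at least one objective.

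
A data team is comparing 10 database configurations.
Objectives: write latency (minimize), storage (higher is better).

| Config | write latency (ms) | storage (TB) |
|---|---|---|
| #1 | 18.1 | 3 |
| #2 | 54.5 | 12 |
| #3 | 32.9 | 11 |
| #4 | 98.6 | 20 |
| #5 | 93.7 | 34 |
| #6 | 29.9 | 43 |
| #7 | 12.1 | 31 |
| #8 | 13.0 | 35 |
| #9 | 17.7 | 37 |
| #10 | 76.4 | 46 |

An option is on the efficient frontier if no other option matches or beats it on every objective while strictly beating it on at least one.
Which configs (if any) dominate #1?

#7: write latency 12.1≤18.1, storage 31≥3 — dominates #1.
#8: write latency 13.0≤18.1, storage 35≥3 — dominates #1.
#9: write latency 17.7≤18.1, storage 37≥3 — dominates #1.
Others (#2, #3, #4, #5, #6, #10) are each worse than #1 on at least one objective.

#7, #8, #9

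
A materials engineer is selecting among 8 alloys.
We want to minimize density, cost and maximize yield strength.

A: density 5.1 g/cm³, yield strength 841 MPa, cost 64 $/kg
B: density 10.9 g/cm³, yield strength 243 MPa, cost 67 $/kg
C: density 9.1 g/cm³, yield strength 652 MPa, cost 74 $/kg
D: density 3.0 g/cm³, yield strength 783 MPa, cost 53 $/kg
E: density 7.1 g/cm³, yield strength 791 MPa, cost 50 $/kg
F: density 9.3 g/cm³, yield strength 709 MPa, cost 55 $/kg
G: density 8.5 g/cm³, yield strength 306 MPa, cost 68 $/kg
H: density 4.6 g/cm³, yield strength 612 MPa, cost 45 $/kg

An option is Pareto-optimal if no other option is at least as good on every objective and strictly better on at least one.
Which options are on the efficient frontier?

A, D, E, H

A: not dominated (best yield strength).
B: dominated by A (density 5.1≤10.9, yield strength 841≥243, cost 64≤67).
C: dominated by A (density 5.1≤9.1, yield strength 841≥652, cost 64≤74).
D: not dominated (best density).
E: not dominated.
F: dominated by D (density 3.0≤9.3, yield strength 783≥709, cost 53≤55).
G: dominated by A (density 5.1≤8.5, yield strength 841≥306, cost 64≤68).
H: not dominated (best cost).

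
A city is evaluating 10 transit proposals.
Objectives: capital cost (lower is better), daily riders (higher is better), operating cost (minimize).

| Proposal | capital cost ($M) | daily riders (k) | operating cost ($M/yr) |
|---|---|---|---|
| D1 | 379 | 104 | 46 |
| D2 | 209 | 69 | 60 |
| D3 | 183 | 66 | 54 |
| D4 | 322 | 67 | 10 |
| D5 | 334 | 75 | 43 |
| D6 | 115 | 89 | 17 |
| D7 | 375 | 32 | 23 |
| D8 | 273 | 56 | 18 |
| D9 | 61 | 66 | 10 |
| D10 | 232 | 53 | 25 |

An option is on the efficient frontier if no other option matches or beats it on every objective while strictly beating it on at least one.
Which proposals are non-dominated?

D1, D4, D6, D9

D1: not dominated (best daily riders).
D2: dominated by D6 (capital cost 115≤209, daily riders 89≥69, operating cost 17≤60).
D3: dominated by D6 (capital cost 115≤183, daily riders 89≥66, operating cost 17≤54).
D4: not dominated.
D5: dominated by D6 (capital cost 115≤334, daily riders 89≥75, operating cost 17≤43).
D6: not dominated.
D7: dominated by D4 (capital cost 322≤375, daily riders 67≥32, operating cost 10≤23).
D8: dominated by D6 (capital cost 115≤273, daily riders 89≥56, operating cost 17≤18).
D9: not dominated (best capital cost).
D10: dominated by D6 (capital cost 115≤232, daily riders 89≥53, operating cost 17≤25).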